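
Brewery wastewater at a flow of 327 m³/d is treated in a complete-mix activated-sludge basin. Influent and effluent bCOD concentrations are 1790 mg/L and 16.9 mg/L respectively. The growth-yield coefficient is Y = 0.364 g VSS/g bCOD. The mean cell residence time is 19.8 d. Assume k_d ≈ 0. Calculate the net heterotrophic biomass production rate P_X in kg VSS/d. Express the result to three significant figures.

No decay correction is needed, so Y_obs = Y = 0.364.
Q·(S₀ − S) = 327 × (1790 − 16.9) × 10⁻³ = 579.8 kg/d removed.
P_X = Y_obs · Q(S₀ − S) = 0.3640 × 579.8 = 211.0 kg VSS/d.

P_X ≈ 211 kg VSS/d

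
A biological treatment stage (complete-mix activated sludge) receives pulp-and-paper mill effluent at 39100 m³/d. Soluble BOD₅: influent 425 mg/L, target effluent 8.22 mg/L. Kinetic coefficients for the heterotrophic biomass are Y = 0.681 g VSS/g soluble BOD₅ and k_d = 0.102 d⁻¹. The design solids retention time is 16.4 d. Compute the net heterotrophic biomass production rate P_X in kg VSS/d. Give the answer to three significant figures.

P_X ≈ 4150 kg VSS/d

Observed yield with endogenous decay: Y_obs = Y / (1 + k_d·θ_c) = 0.681 / (1 + 0.102 × 16.4) = 0.681 / 2.673 = 0.2548 g VSS/g soluble BOD₅.
Q·(S₀ − S) = 39100 × (425 − 8.22) × 10⁻³ = 16296 kg/d removed.
So the net sludge growth is P_X = 0.2548 × 16296 = 4152 kg VSS/d.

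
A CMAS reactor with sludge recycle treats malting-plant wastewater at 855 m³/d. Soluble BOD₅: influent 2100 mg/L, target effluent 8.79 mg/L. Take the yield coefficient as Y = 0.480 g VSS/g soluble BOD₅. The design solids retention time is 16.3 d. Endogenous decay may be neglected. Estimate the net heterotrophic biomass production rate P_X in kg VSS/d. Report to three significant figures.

P_X ≈ 858 kg VSS/d

No decay correction is needed, so Y_obs = Y = 0.480.
ΔS = 2100 − 8.79 = 2091 mg/L, so the substrate removal rate is 855 × 2091/1000 = 1788 kg soluble BOD₅/d.
P_X = Y_obs · Q(S₀ − S) = 0.4800 × 1788 = 858.2 kg VSS/d.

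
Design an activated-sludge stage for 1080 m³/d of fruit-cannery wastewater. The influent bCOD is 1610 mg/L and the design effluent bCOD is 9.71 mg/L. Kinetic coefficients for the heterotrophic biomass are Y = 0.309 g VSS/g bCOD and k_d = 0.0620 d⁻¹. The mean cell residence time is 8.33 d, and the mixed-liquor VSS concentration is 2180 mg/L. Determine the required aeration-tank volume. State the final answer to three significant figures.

Steady-state biomass mass balance: V·X·(1 + k_d·θ_c) = Y·Q·(S₀ − S)·θ_c, so V = 0.309 × 1080 × (1610 − 9.71) × 8.33 / [2180 × (1 + 0.0620 × 8.33)] = 4.45×10^6 / 3306 = 1346 m³.

V ≈ 1350 m³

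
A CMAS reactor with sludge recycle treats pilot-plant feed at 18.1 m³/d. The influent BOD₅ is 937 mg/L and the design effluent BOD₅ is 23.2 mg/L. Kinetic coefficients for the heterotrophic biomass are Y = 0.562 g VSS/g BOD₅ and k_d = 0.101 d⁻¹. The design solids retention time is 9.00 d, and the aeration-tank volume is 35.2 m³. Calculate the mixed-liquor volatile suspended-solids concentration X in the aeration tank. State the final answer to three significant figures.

From V·X·(1 + k_d·θ_c) = Y·Q·(S₀ − S)·θ_c: X = 0.562 × 18.1 × (937 − 23.2) × 9.00 / [35.2 × (1 + 0.101 × 9.00)] = 1245 mg/L.

X ≈ 1240 mg/L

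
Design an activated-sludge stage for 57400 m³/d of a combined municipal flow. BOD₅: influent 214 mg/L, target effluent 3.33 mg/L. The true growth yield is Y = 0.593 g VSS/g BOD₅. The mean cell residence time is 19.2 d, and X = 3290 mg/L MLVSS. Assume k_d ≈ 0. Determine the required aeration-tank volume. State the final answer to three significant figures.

V ≈ 41800 m³

V·X = Y·Q·ΔS·θ_c gives V = 0.593 × 57400 × (214 − 3.33) × 19.2 / 3290 = 41848 m³.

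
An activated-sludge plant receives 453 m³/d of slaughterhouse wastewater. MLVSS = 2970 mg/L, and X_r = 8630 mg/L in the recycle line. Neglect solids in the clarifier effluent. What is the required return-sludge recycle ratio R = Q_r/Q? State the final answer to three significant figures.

R ≈ 0.525

Solids balance on the clarifier gives (1+R)X = R·X_r, so R = X/(X_r − X) = 2970 / (8630 − 2970) = 0.5247.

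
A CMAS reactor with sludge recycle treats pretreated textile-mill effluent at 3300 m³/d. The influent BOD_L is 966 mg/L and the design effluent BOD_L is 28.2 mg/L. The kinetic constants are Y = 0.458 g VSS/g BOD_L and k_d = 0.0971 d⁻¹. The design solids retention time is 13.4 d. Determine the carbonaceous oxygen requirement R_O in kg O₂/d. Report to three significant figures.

Observed yield with endogenous decay: Y_obs = Y / (1 + k_d·θ_c) = 0.458 / (1 + 0.0971 × 13.4) = 0.458 / 2.301 = 0.1990 g VSS/g BOD_L.
Mass of BOD_L removed per day: Q(S₀ − S) = 3300 × 937.8 g/m³ = 3095 kg/d.
Biomass synthesised: P_X = Y_obs × 3095 = 616.0 kg VSS/d.
R_O = Q·ΔS − 1.42 P_X = 3095 − 874.7 = 2220 kg O₂/d.

R_O ≈ 2220 kg O₂/d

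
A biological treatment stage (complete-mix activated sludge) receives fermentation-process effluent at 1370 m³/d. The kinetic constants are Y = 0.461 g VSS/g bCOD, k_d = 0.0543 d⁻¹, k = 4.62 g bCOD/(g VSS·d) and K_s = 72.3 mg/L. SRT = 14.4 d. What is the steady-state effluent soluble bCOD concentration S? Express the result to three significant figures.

S ≈ 4.46 mg/L

Effluent substrate depends only on kinetics and SRT: S = K_s(1 + k_d θ_c) / [θ_c(Yk − k_d) − 1] = 72.3 × (1 + 0.0543 × 14.4) / [14.4 × (0.461 × 4.62 − 0.0543) − 1] = 128.8 / 28.89 = 4.460 mg/L.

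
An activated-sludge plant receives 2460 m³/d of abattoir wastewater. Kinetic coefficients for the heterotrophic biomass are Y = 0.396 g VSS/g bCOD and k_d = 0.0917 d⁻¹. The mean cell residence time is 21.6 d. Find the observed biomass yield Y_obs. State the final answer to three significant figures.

Y_obs ≈ 0.133 g VSS/g bCOD

Observed yield with endogenous decay: Y_obs = Y / (1 + k_d·θ_c) = 0.396 / (1 + 0.0917 × 21.6) = 0.396 / 2.981 = 0.1329 g VSS/g bCOD.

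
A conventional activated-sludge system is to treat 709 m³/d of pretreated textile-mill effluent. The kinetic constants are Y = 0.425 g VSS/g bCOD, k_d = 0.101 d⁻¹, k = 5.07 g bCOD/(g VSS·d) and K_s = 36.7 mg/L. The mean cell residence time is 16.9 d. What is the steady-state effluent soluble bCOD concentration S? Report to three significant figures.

From the Monod/SRT balance for a CMAS, S = K_s·(1+k_d θ_c)/[θ_c·(Y k − k_d) − 1] = 36.7 × (1 + 0.101 × 16.9) / [16.9 × (0.425 × 5.07 − 0.101) − 1] = 99.34 / 33.71 = 2.947 mg/L.

S ≈ 2.95 mg/L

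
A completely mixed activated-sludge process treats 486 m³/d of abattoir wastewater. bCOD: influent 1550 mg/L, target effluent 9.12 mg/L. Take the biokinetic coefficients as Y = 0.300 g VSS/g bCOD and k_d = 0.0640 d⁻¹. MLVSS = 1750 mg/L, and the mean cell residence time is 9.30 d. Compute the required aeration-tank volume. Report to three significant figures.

Rearranging the biomass balance for a CMAS with decay, V = Y·Q·ΔS·θ_c / [X·(1+k_d θ_c)] = 0.300 × 486 × (1550 − 9.12) × 9.30 / [1750 × (1 + 0.0640 × 9.30)] = 2.09×10^6 / 2792 = 748.4 m³.

V ≈ 748 m³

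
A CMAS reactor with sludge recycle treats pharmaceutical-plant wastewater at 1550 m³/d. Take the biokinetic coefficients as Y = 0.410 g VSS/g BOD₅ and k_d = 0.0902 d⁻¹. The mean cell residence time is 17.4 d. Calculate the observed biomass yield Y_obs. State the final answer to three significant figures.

Observed yield with endogenous decay: Y_obs = Y / (1 + k_d·θ_c) = 0.410 / (1 + 0.0902 × 17.4) = 0.410 / 2.569 = 0.1596 g VSS/g BOD₅.

Y_obs ≈ 0.160 g VSS/g BOD₅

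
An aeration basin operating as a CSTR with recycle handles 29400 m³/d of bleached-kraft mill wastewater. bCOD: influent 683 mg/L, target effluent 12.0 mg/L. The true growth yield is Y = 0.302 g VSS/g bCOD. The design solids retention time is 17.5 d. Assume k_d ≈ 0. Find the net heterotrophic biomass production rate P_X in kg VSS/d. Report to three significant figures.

With endogenous decay neglected, the observed yield equals the true yield: Y_obs = Y = 0.302 g VSS/g bCOD.
ΔS = 683 − 12.0 = 671.0 mg/L, so the substrate removal rate is 29400 × 671.0/1000 = 19727 kg bCOD/d.
So the net sludge growth is P_X = 0.3020 × 19727 = 5958 kg VSS/d.

P_X ≈ 5960 kg VSS/d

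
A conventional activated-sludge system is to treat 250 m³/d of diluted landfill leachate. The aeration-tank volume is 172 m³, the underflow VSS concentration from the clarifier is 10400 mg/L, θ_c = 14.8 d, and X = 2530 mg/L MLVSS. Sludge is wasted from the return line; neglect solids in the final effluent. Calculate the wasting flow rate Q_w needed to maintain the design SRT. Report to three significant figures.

θ_c = V·X/(Q_w·X_r) when wasting from the recycle, so Q_w = V·X/(θ_c·X_r) = 172.0 × 2530 / (14.8 × 10400) = 2.827 m³/d.

Q_w ≈ 2.83 m³/d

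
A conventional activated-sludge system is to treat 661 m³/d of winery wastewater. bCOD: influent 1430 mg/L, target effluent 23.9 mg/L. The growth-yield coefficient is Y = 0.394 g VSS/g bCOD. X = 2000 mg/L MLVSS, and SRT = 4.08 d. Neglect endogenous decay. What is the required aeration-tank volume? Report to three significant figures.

V ≈ 747 m³

Biomass mass balance (decay neglected): V·X = Y·Q·(S₀ − S)·θ_c, so V = 0.394 × 661 × (1430 − 23.9) × 4.08 / 2000 = 747.0 m³.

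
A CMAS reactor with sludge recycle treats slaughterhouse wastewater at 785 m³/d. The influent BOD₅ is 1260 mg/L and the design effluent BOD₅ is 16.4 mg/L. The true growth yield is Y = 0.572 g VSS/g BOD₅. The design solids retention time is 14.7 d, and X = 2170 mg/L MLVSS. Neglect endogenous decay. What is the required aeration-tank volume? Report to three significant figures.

V ≈ 3780 m³

Biomass mass balance (decay neglected): V·X = Y·Q·(S₀ − S)·θ_c, so V = 0.572 × 785 × (1260 − 16.4) × 14.7 / 2170 = 3783 m³.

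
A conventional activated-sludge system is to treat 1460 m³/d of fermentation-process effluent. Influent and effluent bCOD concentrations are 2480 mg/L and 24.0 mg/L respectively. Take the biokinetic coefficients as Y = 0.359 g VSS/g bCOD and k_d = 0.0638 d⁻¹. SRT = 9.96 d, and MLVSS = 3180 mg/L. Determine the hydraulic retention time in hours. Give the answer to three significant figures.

Rearranging the biomass balance for a CMAS with decay, V = Y·Q·ΔS·θ_c / [X·(1+k_d θ_c)] = 0.359 × 1460 × (2480 − 24.0) × 9.96 / [3180 × (1 + 0.0638 × 9.96)] = 1.28×10^7 / 5201 = 2465 m³.
Hydraulic retention time τ = V/Q = 2465 / 1460 = 1.689 d = 40.53 h.

τ ≈ 40.5 h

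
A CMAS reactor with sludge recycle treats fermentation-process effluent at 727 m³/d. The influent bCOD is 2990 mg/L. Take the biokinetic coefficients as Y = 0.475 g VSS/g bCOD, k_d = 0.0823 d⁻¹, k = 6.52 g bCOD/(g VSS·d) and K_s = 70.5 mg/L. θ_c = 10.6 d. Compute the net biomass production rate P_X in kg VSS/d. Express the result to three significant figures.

P_X ≈ 551 kg VSS/d

From the Monod/SRT balance for a CMAS, S = K_s·(1+k_d θ_c)/[θ_c·(Y k − k_d) − 1] = 70.5 × (1 + 0.0823 × 10.6) / [10.6 × (0.475 × 6.52 − 0.0823) − 1] = 132.0 / 30.96 = 4.264 mg/L.
Observed yield with endogenous decay: Y_obs = Y / (1 + k_d·θ_c) = 0.475 / (1 + 0.0823 × 10.6) = 0.475 / 1.872 = 0.2537 g VSS/g bCOD.
Substrate removed = Q·(S₀ − S) = 727 m³/d × (2990 − 4.26) g/m³ = 2.17×10^6 g/d = 2171 kg/d.
So the net sludge growth is P_X = 0.2537 × 2171 = 550.7 kg VSS/d.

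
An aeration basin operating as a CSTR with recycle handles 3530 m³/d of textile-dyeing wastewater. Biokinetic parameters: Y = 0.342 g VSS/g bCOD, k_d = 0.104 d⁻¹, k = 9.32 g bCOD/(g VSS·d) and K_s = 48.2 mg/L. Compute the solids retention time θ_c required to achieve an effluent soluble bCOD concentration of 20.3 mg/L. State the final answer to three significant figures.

θ_c ≈ 1.19 d

Specific growth rate at S = 20.3 mg/L: μ = YkS/(K_s+S) = 0.342·9.32·20.3/(48.2+20.3) = 0.9446 d⁻¹.
Then 1/θ_c = μ − k_d = 0.9446 − 0.104 = 0.8406 d⁻¹, giving θ_c = 1.190 d.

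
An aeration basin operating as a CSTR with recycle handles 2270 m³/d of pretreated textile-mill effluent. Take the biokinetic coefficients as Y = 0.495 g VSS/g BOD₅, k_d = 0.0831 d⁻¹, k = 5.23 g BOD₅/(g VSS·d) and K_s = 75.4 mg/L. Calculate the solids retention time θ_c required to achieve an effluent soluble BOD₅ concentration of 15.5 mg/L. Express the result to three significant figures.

At the target effluent, Y k S/(K_s+S) = 0.495×5.23×15.5/90.90 = 0.4414 d⁻¹.
θ_c = 1/(μ − k_d) = 1/(0.4414 − 0.0831) = 1/0.3583 = 2.791 d.

θ_c ≈ 2.79 d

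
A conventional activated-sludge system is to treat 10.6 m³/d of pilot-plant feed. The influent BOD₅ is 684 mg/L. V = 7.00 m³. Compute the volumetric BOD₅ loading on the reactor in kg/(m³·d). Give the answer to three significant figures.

Applied BOD₅ load per unit volume = Q·S₀/V = (10.6 × 684/1000)/7.000 = 1.036 kg BOD₅·m⁻³·d⁻¹.

L_v ≈ 1.04 kg BOD₅/(m³·d)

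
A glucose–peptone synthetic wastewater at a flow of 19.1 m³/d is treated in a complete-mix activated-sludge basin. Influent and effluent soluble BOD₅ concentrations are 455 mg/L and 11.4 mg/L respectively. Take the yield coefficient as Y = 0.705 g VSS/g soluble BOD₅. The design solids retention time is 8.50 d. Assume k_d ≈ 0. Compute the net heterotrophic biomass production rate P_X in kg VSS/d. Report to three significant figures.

No decay correction is needed, so Y_obs = Y = 0.705.
Q·(S₀ − S) = 19.1 × (455 − 11.4) × 10⁻³ = 8.473 kg/d removed.
Net biomass production P_X = Y_obs × Q·(S₀ − S) = 0.7050 × 8.473 = 5.973 kg VSS/d.

P_X ≈ 5.97 kg VSS/d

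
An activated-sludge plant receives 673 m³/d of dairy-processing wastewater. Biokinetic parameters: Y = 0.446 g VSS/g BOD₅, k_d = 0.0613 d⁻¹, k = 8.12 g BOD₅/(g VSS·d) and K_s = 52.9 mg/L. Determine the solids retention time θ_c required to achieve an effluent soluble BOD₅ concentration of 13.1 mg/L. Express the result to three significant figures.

From 1/θ_c = Y·k·S/(K_s + S) − k_d: Y·k·S/(K_s+S) = 0.446 × 8.12 × 13.1 / (52.9 + 13.1) = 0.7188 d⁻¹.
1/θ_c = 0.7188 − 0.0613 = 0.6575 d⁻¹, so θ_c = 1.521 d.

θ_c ≈ 1.52 d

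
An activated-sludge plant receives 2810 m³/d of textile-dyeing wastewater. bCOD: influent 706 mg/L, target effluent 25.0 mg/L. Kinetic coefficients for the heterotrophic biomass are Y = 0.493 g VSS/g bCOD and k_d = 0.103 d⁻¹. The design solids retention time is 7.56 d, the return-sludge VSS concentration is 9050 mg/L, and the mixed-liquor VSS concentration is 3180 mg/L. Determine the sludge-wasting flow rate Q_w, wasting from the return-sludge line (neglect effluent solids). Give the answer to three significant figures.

Q_w ≈ 58.6 m³/d

Steady-state biomass mass balance: V·X·(1 + k_d·θ_c) = Y·Q·(S₀ − S)·θ_c, so V = 0.493 × 2810 × (706 − 25.0) × 7.56 / [3180 × (1 + 0.103 × 7.56)] = 7.13×10^6 / 5656 = 1261 m³.
θ_c = V·X/(Q_w·X_r) when wasting from the recycle, so Q_w = V·X/(θ_c·X_r) = 1261 × 3180 / (7.56 × 9050) = 58.61 m³/d.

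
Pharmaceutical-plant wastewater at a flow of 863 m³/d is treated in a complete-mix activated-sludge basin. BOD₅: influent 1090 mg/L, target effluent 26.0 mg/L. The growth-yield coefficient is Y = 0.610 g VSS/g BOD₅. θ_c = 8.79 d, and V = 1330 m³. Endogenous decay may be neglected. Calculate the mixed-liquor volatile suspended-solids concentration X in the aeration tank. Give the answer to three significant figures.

X ≈ 3700 mg/L

X = Y·Q·ΔS·θ_c / V = 0.610 × 863 × (1090 − 26.0) × 8.79 / 1330 = 3702 mg/L.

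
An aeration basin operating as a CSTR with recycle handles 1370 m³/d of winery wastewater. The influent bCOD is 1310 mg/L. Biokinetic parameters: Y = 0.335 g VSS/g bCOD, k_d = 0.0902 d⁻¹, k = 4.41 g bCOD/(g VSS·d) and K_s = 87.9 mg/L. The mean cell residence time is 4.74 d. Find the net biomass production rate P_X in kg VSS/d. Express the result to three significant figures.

P_X ≈ 414 kg VSS/d

For a completely mixed reactor with recycle the Lawrence–McCarty relation gives S = K_s·(1 + k_d·θ_c) / [θ_c·(Y·k − k_d) − 1] = 87.9 × (1 + 0.0902 × 4.74) / [4.74 × (0.335 × 4.41 − 0.0902) − 1] = 125.5 / 5.575 = 22.51 mg/L.
Y_obs = Y / (1 + k_d θ_c) = 0.335 / (1 + 0.0902 × 4.74) = 0.335 / 1.428 = 0.2347.
ΔS = 1310 − 22.5 = 1288 mg/L, so the substrate removal rate is 1370 × 1288/1000 = 1764 kg bCOD/d.
Biomass produced: P_X = Y_obs·Q·ΔS = 0.2347 × 1764 ≈ 413.9 kg VSS/d.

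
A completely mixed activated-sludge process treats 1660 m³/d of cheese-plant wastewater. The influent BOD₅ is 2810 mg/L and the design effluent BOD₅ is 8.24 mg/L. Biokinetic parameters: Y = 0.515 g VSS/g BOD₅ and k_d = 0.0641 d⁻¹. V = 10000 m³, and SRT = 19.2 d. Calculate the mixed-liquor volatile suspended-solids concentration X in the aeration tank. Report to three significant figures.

X ≈ 2060 mg/L

From V·X·(1 + k_d·θ_c) = Y·Q·(S₀ − S)·θ_c: X = 0.515 × 1660 × (2810 − 8.24) × 19.2 / [10000 × (1 + 0.0641 × 19.2)] = 2062 mg/L.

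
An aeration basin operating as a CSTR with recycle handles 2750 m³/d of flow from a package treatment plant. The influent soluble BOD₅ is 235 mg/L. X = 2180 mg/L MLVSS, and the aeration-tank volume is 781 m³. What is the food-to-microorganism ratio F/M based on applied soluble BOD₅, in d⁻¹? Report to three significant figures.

F/M ≈ 0.380 d⁻¹

Food-to-microorganism ratio F/M = Q S₀ / (V X) = 2750 × 235 / (781.0 × 2180) = 0.3796 d⁻¹.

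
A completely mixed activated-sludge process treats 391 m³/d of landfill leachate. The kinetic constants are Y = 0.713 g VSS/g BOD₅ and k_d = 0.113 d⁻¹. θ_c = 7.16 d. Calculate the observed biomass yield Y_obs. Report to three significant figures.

Y_obs = Y / (1 + k_d θ_c) = 0.713 / (1 + 0.113 × 7.16) = 0.713 / 1.809 = 0.3941.

Y_obs ≈ 0.394 g VSS/g BOD₅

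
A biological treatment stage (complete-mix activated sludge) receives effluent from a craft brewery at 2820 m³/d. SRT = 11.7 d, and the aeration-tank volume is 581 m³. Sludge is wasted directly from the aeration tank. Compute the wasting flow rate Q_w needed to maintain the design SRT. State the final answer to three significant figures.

Wasting from the aeration tank: Q_w = V / θ_c = 581.0 / 11.7 = 49.66 m³/d.

Q_w ≈ 49.7 m³/d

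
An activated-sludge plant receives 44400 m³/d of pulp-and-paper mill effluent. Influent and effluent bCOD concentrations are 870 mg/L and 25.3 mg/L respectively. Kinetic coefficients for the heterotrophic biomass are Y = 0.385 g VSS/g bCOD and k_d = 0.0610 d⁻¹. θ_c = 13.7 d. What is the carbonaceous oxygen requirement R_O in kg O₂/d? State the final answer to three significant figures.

R_O ≈ 26300 kg O₂/d

Correct the yield for decay: Y_obs = Y/(1 + k_d θ_c) = 0.385 / (1 + 0.0610 × 13.7) = 0.385 / 1.836 = 0.2097.
ΔS = 870 − 25.3 = 844.7 mg/L, so the substrate removal rate is 44400 × 844.7/1000 = 37505 kg bCOD/d.
Net sludge production P_X = 0.2097 × 37505 = 7866 kg VSS/d.
R_O = Q·ΔS − 1.42 P_X = 37505 − 11169 = 26335 kg O₂/d.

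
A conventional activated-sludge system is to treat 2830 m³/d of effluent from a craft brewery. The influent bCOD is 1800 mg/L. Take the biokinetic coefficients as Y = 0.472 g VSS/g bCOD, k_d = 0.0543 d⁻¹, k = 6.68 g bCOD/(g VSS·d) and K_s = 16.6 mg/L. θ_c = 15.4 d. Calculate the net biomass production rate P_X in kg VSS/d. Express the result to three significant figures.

For a completely mixed reactor with recycle the Lawrence–McCarty relation gives S = K_s·(1 + k_d·θ_c) / [θ_c·(Y·k − k_d) − 1] = 16.6 × (1 + 0.0543 × 15.4) / [15.4 × (0.472 × 6.68 − 0.0543) − 1] = 30.48 / 46.72 = 0.6524 mg/L.
The observed yield is Y_obs = Y/(1 + k_d·θ_c) = 0.472 / (1 + 0.0543 × 15.4) = 0.472 / 1.836 = 0.2570 g VSS per g bCOD removed.
ΔS = 1800 − 0.652 = 1799 mg/L, so the substrate removal rate is 2830 × 1799/1000 = 5092 kg bCOD/d.
So the net sludge growth is P_X = 0.2570 × 5092 = 1309 kg VSS/d.

P_X ≈ 1310 kg VSS/d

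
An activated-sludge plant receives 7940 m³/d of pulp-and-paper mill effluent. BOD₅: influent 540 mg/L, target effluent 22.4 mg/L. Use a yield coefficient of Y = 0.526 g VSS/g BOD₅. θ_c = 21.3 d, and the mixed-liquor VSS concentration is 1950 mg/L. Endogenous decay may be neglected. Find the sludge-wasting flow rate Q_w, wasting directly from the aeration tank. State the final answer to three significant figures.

Q_w ≈ 1110 m³/d

With k_d = 0 the design equation reduces to V = Y Q (S₀−S) θ_c / X = 0.526 × 7940 × (540 − 22.4) × 21.3 / 1950 = 23613 m³.
For wasting at MLVSS concentration, Q_w = V/θ_c = 23613/21.3 = 1109 m³/d.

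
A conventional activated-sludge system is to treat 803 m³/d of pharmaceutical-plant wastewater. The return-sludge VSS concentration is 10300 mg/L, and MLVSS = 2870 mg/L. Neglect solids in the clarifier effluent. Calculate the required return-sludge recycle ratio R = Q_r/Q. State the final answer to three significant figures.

Solids balance on the clarifier gives (1+R)X = R·X_r, so R = X/(X_r − X) = 2870 / (10300 − 2870) = 0.3863.

R ≈ 0.386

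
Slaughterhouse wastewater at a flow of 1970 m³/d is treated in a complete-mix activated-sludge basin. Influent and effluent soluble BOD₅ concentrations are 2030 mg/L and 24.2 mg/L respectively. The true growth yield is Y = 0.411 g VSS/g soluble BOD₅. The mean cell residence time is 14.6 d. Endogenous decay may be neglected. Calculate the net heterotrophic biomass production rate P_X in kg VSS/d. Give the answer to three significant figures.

P_X ≈ 1620 kg VSS/d

Since k_d ≈ 0, Y_obs = Y = 0.411 g VSS/g soluble BOD₅.
Mass of soluble BOD₅ removed per day: Q(S₀ − S) = 1970 × 2006 g/m³ = 3951 kg/d.
Biomass produced: P_X = Y_obs·Q·ΔS = 0.4110 × 3951 ≈ 1624 kg VSS/d.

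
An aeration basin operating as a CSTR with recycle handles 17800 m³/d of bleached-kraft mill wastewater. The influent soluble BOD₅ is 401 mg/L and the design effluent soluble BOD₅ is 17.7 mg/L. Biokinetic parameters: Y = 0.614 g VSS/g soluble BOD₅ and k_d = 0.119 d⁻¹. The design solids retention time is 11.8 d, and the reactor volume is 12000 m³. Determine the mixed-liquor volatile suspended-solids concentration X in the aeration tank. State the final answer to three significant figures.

X ≈ 1710 mg/L

From V·X·(1 + k_d·θ_c) = Y·Q·(S₀ − S)·θ_c: X = 0.614 × 17800 × (401 − 17.7) × 11.8 / [12000 × (1 + 0.119 × 11.8)] = 1713 mg/L.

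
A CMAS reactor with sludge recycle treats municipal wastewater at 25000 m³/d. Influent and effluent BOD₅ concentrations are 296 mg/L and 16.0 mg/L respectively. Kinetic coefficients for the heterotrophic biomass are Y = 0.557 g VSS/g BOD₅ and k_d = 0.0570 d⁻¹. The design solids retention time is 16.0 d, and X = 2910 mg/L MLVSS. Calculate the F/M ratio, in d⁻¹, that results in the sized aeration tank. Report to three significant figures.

From the SRT design equation V = Y Q (S₀−S) θ_c / [X (1 + k_d θ_c)] = 0.557 × 25000 × (296 − 16.0) × 16.0 / [2910 × (1 + 0.0570 × 16.0)] = 6.24×10^7 / 5564 = 11212 m³.
F/M = applied load / biomass = Q·S₀/(V·X) = 25000 × 296 / (11212 × 2910) = 0.2268 d⁻¹.

F/M ≈ 0.227 d⁻¹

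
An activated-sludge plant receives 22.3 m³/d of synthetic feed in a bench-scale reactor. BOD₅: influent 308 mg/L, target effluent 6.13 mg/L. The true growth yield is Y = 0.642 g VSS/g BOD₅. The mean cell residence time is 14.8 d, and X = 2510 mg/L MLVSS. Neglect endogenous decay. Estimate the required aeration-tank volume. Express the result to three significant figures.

V·X = Y·Q·ΔS·θ_c gives V = 0.642 × 22.3 × (308 − 6.13) × 14.8 / 2510 = 25.48 m³.

V ≈ 25.5 m³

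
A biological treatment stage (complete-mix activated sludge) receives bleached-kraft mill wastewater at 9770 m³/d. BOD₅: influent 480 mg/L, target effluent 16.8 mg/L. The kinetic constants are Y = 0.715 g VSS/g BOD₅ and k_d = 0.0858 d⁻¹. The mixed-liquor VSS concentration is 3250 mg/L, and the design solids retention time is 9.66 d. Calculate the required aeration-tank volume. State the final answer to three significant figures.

Steady-state biomass mass balance: V·X·(1 + k_d·θ_c) = Y·Q·(S₀ − S)·θ_c, so V = 0.715 × 9770 × (480 − 16.8) × 9.66 / [3250 × (1 + 0.0858 × 9.66)] = 3.13×10^7 / 5944 = 5259 m³.

V ≈ 5260 m³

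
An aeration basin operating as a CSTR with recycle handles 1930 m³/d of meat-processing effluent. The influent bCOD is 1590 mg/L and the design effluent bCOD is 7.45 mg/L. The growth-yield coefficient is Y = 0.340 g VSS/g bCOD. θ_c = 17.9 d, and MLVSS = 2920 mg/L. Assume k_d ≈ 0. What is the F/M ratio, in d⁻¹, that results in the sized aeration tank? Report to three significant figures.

F/M ≈ 0.165 d⁻¹

Biomass mass balance (decay neglected): V·X = Y·Q·(S₀ − S)·θ_c, so V = 0.340 × 1930 × (1590 − 7.45) × 17.9 / 2920 = 6366 m³.
Food-to-microorganism ratio F/M = Q S₀ / (V X) = 1930 × 1590 / (6366 × 2920) = 0.1651 d⁻¹.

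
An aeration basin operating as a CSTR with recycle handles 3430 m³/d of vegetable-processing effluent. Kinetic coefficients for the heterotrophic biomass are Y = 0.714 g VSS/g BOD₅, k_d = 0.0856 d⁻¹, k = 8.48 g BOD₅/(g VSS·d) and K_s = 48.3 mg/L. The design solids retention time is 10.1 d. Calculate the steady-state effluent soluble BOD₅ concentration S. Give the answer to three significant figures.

For a completely mixed reactor with recycle the Lawrence–McCarty relation gives S = K_s·(1 + k_d·θ_c) / [θ_c·(Y·k − k_d) − 1] = 48.3 × (1 + 0.0856 × 10.1) / [10.1 × (0.714 × 8.48 − 0.0856) − 1] = 90.06 / 59.29 = 1.519 mg/L.

S ≈ 1.52 mg/L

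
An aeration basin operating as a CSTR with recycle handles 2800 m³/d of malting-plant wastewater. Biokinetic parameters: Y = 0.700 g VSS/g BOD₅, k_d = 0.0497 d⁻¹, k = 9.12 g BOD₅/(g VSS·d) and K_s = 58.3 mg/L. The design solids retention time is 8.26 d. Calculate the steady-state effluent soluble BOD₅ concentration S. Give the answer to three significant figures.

From the Monod/SRT balance for a CMAS, S = K_s·(1+k_d θ_c)/[θ_c·(Y k − k_d) − 1] = 58.3 × (1 + 0.0497 × 8.26) / [8.26 × (0.700 × 9.12 − 0.0497) − 1] = 82.23 / 51.32 = 1.602 mg/L.

S ≈ 1.60 mg/L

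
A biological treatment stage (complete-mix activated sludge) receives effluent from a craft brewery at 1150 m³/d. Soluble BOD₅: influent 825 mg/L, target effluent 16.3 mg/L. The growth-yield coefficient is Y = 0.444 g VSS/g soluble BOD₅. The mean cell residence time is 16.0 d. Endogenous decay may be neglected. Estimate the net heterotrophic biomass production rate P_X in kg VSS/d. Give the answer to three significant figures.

No decay correction is needed, so Y_obs = Y = 0.444.
Q·(S₀ − S) = 1150 × (825 − 16.3) × 10⁻³ = 930.0 kg/d removed.
Biomass produced: P_X = Y_obs·Q·ΔS = 0.4440 × 930.0 ≈ 412.9 kg VSS/d.

P_X ≈ 413 kg VSS/d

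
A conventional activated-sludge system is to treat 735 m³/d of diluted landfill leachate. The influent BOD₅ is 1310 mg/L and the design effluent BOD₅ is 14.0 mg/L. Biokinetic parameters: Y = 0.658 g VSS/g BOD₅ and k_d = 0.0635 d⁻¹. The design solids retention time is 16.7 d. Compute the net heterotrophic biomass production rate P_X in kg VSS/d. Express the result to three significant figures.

P_X ≈ 304 kg VSS/d

Correct the yield for decay: Y_obs = Y/(1 + k_d θ_c) = 0.658 / (1 + 0.0635 × 16.7) = 0.658 / 2.060 = 0.3193.
Q·(S₀ − S) = 735 × (1310 − 14.0) × 10⁻³ = 952.6 kg/d removed.
Net biomass production P_X = Y_obs × Q·(S₀ − S) = 0.3193 × 952.6 = 304.2 kg VSS/d.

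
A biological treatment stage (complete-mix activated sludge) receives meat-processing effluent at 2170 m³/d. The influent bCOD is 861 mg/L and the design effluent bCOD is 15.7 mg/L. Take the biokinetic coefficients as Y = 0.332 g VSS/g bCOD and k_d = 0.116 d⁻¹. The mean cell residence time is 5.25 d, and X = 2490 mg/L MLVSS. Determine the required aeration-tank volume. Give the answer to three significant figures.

V ≈ 798 m³

From the SRT design equation V = Y Q (S₀−S) θ_c / [X (1 + k_d θ_c)] = 0.332 × 2170 × (861 − 15.7) × 5.25 / [2490 × (1 + 0.116 × 5.25)] = 3.2×10^6 / 4006 = 798.0 m³.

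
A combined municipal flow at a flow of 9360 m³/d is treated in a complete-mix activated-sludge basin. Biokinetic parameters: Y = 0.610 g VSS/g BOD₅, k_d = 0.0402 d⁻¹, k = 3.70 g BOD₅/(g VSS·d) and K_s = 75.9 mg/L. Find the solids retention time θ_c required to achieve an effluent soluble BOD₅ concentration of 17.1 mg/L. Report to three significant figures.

At the target effluent, Y k S/(K_s+S) = 0.610×3.70×17.1/93.00 = 0.4150 d⁻¹.
θ_c = 1/(μ − k_d) = 1/(0.4150 − 0.0402) = 1/0.3748 = 2.668 d.

θ_c ≈ 2.67 d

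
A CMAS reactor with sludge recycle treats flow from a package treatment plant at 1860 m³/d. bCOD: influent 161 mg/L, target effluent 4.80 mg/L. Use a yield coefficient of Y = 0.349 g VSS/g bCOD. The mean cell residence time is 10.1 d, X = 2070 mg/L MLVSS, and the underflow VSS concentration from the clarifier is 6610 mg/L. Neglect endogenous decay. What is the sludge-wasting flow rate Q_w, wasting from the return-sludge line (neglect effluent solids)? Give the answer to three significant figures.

Biomass mass balance (decay neglected): V·X = Y·Q·(S₀ − S)·θ_c, so V = 0.349 × 1860 × (161 − 4.80) × 10.1 / 2070 = 494.7 m³.
θ_c = V·X/(Q_w·X_r) when wasting from the recycle, so Q_w = V·X/(θ_c·X_r) = 494.7 × 2070 / (10.1 × 6610) = 15.34 m³/d.

Q_w ≈ 15.3 m³/d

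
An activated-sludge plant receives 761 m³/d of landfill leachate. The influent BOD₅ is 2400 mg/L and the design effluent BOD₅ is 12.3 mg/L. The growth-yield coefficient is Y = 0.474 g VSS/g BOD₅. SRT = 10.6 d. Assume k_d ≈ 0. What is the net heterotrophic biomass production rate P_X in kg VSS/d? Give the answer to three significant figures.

With endogenous decay neglected, the observed yield equals the true yield: Y_obs = Y = 0.474 g VSS/g BOD₅.
Substrate removed = Q·(S₀ − S) = 761 m³/d × (2400 − 12.3) g/m³ = 1.82×10^6 g/d = 1817 kg/d.
Biomass produced: P_X = Y_obs·Q·ΔS = 0.4740 × 1817 ≈ 861.3 kg VSS/d.

P_X ≈ 861 kg VSS/d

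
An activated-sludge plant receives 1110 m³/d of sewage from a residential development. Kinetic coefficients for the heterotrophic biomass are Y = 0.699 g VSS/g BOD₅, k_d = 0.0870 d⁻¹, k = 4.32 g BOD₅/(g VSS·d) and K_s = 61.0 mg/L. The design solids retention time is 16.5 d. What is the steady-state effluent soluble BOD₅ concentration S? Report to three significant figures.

From the Monod/SRT balance for a CMAS, S = K_s·(1+k_d θ_c)/[θ_c·(Y k − k_d) − 1] = 61.0 × (1 + 0.0870 × 16.5) / [16.5 × (0.699 × 4.32 − 0.0870) − 1] = 148.6 / 47.39 = 3.135 mg/L.

S ≈ 3.14 mg/L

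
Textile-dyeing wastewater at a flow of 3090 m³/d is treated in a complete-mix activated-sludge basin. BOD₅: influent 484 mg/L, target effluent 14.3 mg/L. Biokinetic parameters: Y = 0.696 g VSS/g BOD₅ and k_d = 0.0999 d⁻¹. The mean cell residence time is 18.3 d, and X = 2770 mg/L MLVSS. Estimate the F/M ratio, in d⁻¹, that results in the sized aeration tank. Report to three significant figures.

From the SRT design equation V = Y Q (S₀−S) θ_c / [X (1 + k_d θ_c)] = 0.696 × 3090 × (484 − 14.3) × 18.3 / [2770 × (1 + 0.0999 × 18.3)] = 1.85×10^7 / 7834 = 2360 m³.
F/M = Q·S₀ / (V·X) = 3090 × 484 / (2360 × 2770) = 0.2288 g BOD₅·(g VSS·d)⁻¹.

F/M ≈ 0.229 d⁻¹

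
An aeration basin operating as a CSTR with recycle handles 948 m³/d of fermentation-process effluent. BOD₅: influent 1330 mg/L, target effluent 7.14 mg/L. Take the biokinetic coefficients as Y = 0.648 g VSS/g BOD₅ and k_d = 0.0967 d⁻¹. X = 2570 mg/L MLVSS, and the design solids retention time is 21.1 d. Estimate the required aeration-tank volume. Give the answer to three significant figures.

V ≈ 2190 m³

Steady-state biomass mass balance: V·X·(1 + k_d·θ_c) = Y·Q·(S₀ − S)·θ_c, so V = 0.648 × 948 × (1330 − 7.14) × 21.1 / [2570 × (1 + 0.0967 × 21.1)] = 1.71×10^7 / 7814 = 2194 m³.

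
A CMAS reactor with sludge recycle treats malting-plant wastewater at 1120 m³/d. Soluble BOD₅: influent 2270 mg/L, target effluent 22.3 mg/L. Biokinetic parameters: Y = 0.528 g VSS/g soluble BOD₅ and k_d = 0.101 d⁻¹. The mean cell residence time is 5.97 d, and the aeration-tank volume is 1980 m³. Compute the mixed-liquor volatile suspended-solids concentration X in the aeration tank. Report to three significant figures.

Solving the biomass balance for X: X = Y Q (S₀−S) θ_c / [V (1+k_d θ_c)] = 0.528 × 1120 × (2270 − 22.3) × 5.97 / [1980 × (1 + 0.101 × 5.97)] = 2500 mg/L.

X ≈ 2500 mg/L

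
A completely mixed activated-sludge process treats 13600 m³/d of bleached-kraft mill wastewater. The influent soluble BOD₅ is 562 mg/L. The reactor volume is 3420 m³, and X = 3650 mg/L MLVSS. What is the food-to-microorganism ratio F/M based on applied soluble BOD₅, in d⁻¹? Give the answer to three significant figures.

F/M = Q·S₀ / (V·X) = 13600 × 562 / (3420 × 3650) = 0.6123 g soluble BOD₅·(g VSS·d)⁻¹.

F/M ≈ 0.612 d⁻¹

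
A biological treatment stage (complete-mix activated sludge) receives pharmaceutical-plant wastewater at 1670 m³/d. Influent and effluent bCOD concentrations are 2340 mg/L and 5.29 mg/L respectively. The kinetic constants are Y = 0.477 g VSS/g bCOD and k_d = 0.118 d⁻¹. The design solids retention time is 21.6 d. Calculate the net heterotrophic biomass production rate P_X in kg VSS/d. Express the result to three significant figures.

Y_obs = Y / (1 + k_d θ_c) = 0.477 / (1 + 0.118 × 21.6) = 0.477 / 3.549 = 0.1344.
Mass of bCOD removed per day: Q(S₀ − S) = 1670 × 2335 g/m³ = 3899 kg/d.
So the net sludge growth is P_X = 0.1344 × 3899 = 524.1 kg VSS/d.

P_X ≈ 524 kg VSS/d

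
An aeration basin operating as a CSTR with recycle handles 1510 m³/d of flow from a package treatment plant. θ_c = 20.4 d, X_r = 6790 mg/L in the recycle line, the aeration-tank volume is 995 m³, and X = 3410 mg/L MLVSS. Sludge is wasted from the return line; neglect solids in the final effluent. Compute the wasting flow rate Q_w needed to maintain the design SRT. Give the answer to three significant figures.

Q_w ≈ 24.5 m³/d

Wasting from the return line (neglecting effluent solids): Q_w = V·X / (θ_c·X_r) = 995.0 × 3410 / (20.4 × 6790) = 24.50 m³/d.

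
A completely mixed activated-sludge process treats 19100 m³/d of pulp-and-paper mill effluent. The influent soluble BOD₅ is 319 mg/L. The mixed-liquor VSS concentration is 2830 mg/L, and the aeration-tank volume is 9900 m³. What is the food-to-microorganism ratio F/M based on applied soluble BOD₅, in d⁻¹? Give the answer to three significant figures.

F/M = applied load / biomass = Q·S₀/(V·X) = 19100 × 319 / (9900 × 2830) = 0.2175 d⁻¹.

F/M ≈ 0.217 d⁻¹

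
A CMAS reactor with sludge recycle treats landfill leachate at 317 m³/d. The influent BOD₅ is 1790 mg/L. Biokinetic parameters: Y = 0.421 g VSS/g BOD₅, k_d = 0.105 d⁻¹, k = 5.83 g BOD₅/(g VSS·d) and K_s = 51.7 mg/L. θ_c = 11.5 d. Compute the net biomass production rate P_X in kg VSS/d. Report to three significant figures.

P_X ≈ 108 kg VSS/d

For a completely mixed reactor with recycle the Lawrence–McCarty relation gives S = K_s·(1 + k_d·θ_c) / [θ_c·(Y·k − k_d) − 1] = 51.7 × (1 + 0.105 × 11.5) / [11.5 × (0.421 × 5.83 − 0.105) − 1] = 114.1 / 26.02 = 4.386 mg/L.
Observed yield with endogenous decay: Y_obs = Y / (1 + k_d·θ_c) = 0.421 / (1 + 0.105 × 11.5) = 0.421 / 2.208 = 0.1907 g VSS/g BOD₅.
Q·(S₀ − S) = 317 × (1790 − 4.39) × 10⁻³ = 566.0 kg/d removed.
Biomass produced: P_X = Y_obs·Q·ΔS = 0.1907 × 566.0 ≈ 108.0 kg VSS/d.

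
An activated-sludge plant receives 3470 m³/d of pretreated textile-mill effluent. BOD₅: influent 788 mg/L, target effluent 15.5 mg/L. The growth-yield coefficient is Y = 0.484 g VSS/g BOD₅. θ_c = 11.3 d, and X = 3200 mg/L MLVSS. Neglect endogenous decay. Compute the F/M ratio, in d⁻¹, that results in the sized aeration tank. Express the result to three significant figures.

F/M ≈ 0.187 d⁻¹

V·X = Y·Q·ΔS·θ_c gives V = 0.484 × 3470 × (788 − 15.5) × 11.3 / 3200 = 4581 m³.
F/M = Q·S₀ / (V·X) = 3470 × 788 / (4581 × 3200) = 0.1865 g BOD₅·(g VSS·d)⁻¹.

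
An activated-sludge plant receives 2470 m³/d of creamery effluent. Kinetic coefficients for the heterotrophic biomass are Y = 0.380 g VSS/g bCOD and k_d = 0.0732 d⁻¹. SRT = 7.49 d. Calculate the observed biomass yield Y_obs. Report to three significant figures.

The observed yield is Y_obs = Y/(1 + k_d·θ_c) = 0.380 / (1 + 0.0732 × 7.49) = 0.380 / 1.548 = 0.2454 g VSS per g bCOD removed.

Y_obs ≈ 0.245 g VSS/g bCOD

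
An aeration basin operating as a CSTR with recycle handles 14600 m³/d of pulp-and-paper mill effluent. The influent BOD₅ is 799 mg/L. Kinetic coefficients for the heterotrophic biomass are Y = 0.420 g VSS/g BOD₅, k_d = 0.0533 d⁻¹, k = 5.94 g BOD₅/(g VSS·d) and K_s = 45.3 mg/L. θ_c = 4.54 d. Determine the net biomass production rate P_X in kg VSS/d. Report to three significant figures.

Effluent substrate depends only on kinetics and SRT: S = K_s(1 + k_d θ_c) / [θ_c(Yk − k_d) − 1] = 45.3 × (1 + 0.0533 × 4.54) / [4.54 × (0.420 × 5.94 − 0.0533) − 1] = 56.26 / 10.08 = 5.579 mg/L.
Observed yield with endogenous decay: Y_obs = Y / (1 + k_d·θ_c) = 0.420 / (1 + 0.0533 × 4.54) = 0.420 / 1.242 = 0.3382 g VSS/g BOD₅.
Substrate removed = Q·(S₀ − S) = 14600 m³/d × (799 − 5.58) g/m³ = 1.16×10^7 g/d = 11584 kg/d.
So the net sludge growth is P_X = 0.3382 × 11584 = 3917 kg VSS/d.

P_X ≈ 3920 kg VSS/d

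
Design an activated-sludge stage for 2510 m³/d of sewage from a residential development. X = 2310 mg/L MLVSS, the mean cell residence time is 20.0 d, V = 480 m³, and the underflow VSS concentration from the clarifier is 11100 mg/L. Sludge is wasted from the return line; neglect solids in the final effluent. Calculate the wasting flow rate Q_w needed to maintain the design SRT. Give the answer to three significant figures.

Wasting from the return line (neglecting effluent solids): Q_w = V·X / (θ_c·X_r) = 480.0 × 2310 / (20.0 × 11100) = 4.995 m³/d.

Q_w ≈ 4.99 m³/d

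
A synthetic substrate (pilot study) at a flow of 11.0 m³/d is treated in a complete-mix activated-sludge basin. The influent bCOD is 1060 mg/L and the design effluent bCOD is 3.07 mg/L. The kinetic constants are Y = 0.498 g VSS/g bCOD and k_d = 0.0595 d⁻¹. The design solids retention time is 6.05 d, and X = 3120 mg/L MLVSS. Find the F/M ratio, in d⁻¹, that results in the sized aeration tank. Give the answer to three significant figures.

Steady-state biomass mass balance: V·X·(1 + k_d·θ_c) = Y·Q·(S₀ − S)·θ_c, so V = 0.498 × 11.0 × (1060 − 3.07) × 6.05 / [3120 × (1 + 0.0595 × 6.05)] = 3.5×10^4 / 4243 = 8.255 m³.
F/M = applied load / biomass = Q·S₀/(V·X) = 11.0 × 1060 / (8.255 × 3120) = 0.4527 d⁻¹.

F/M ≈ 0.453 d⁻¹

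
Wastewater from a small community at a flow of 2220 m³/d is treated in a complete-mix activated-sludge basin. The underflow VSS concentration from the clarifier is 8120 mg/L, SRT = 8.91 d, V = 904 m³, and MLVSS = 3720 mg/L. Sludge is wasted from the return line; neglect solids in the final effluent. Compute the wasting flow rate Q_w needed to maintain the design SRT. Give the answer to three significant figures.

Wasting from the return line (neglecting effluent solids): Q_w = V·X / (θ_c·X_r) = 904.0 × 3720 / (8.91 × 8120) = 46.48 m³/d.

Q_w ≈ 46.5 m³/d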